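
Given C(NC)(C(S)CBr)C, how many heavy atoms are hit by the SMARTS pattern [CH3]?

The query [CH3] means: aliphatic carbon with exactly three hydrogens.
Check the 8 heavy atoms by environment: 2× C (H3) → match; 2× C (H1) → no; 1× C (H2) → no; 1× S (H1) → no; 1× N (H1) → no; 1× Br (H0) → no.
That gives 2 matching atoms.

2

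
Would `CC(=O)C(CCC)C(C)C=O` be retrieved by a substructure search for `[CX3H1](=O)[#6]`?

Yes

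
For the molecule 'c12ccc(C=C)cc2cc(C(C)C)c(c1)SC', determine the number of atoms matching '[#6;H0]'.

The query [#6;H0] means: any carbon with no attached hydrogen.
Check the 17 heavy atoms by environment: 5× c (aromatic, H0) → match; 5× c (aromatic, H1) → no; 2× C (H1) → no; 1× C (H2) → no; 3× C (H3) → no; 1× S (H0) → no.
That gives 5 matching atoms.

5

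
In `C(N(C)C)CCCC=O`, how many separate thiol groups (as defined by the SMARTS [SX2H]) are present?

0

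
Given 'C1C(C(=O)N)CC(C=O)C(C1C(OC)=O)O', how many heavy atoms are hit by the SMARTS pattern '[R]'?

6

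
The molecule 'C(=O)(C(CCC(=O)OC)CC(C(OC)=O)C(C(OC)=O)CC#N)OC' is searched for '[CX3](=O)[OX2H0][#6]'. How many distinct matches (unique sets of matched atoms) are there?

4

[CX3](=O)[OX2H0][#6] is the SMARTS for an ester: a carbonyl carbon bonded to an oxygen that is itself bonded to carbon (no H on that O).
The molecule carries 4 separate instances of a methyl-ester group (-C(=O)OCH3) meeting every constraint; each maps to a distinct set of atoms, giving 4 matches.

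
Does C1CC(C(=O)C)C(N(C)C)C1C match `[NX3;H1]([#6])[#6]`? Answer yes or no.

No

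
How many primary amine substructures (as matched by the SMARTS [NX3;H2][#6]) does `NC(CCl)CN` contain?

2

[NX3;H2][#6] is the SMARTS for a primary amine: a trivalent nitrogen with two H attached to carbon.
The molecule carries 2 separate instances of a primary amino group (-NH2) meeting every constraint; each maps to a distinct set of atoms, giving 2 matches.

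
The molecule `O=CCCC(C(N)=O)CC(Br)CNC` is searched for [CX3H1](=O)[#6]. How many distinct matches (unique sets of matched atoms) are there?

1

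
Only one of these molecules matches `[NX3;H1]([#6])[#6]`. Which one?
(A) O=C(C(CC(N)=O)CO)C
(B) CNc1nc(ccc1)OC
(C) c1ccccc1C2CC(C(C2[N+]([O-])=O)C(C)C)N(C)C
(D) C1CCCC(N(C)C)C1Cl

B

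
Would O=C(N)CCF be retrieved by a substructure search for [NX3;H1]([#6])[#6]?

No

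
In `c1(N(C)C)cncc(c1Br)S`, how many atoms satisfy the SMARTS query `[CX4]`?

The query [CX4] means: C with X4: aliphatic carbon with exactly 4 total connections (bonds + H).
Check the 11 heavy atoms by environment: 1× n (aromatic, X2) → no; 5× c (aromatic, X3) → no; 1× Br (X1) → no; 1× N (X3) → no; 2× C (X4) → match; 1× S (X2) → no.
That gives 2 matching atoms.

2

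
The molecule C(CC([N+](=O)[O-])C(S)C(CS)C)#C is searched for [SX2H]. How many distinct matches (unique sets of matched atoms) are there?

2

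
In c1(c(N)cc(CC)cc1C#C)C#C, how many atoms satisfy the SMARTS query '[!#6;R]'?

Check the 13 heavy atoms by environment: 6× c (aromatic, in 6-ring) → no; 1× N (acyclic) → no; 6× C (acyclic) → no.
No environment satisfies the query, so 0 matching atoms.

0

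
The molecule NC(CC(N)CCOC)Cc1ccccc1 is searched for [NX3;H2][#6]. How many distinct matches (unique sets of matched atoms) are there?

[NX3;H2][#6] is the SMARTS for a primary amine: a trivalent nitrogen with two H attached to carbon.
The molecule carries 2 separate instances of a primary amino group (-NH2) meeting every constraint; each maps to a distinct set of atoms, giving 2 matches.

2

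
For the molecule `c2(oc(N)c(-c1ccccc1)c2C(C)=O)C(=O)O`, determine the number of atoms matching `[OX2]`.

1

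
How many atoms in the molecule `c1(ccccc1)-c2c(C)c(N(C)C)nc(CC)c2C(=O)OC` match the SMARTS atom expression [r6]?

The query [r6] means: r6 matches atoms in a six-membered ring.
Check the 22 heavy atoms by environment: 1× n (aromatic, in 6-ring) → match; 11× c (aromatic, in 6-ring) → match; 7× C (acyclic) → no; 1× N (acyclic) → no; 2× O (acyclic) → no.
Summing the matching environments: 1 + 11 = 12 matching atoms.

12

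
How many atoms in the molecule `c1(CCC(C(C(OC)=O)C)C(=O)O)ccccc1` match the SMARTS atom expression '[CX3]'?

2

The query [CX3] means: C with X3: aliphatic carbon with exactly 3 total connections.
Check the 18 heavy atoms by environment: 6× C (X4) → no; 6× c (aromatic, X3) → no; 2× C (X3) → match; 2× O (X1) → no; 2× O (X2) → no.
That gives 2 matching atoms.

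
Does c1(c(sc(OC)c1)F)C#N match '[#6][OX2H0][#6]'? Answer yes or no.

The pattern [#6][OX2H0][#6] describes an aliphatic oxygen bridging two carbons with no H on the oxygen — an ether.
The molecule carries a methoxy ether (-OCH3), whose atoms satisfy every constraint of the query, so the pattern matches.

Yes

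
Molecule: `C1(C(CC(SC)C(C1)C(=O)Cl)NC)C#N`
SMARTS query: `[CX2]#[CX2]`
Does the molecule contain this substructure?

No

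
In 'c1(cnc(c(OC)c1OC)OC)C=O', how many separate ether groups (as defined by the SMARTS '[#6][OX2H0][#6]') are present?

3

[#6][OX2H0][#6] is the SMARTS for an ether: an aliphatic oxygen bridging two carbons with no H on the oxygen.
The molecule carries 3 separate instances of a methoxy ether (-OCH3) meeting every constraint; each maps to a distinct set of atoms, giving 3 matches.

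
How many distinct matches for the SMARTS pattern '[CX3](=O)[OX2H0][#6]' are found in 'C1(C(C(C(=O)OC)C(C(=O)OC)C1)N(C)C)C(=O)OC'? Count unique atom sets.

3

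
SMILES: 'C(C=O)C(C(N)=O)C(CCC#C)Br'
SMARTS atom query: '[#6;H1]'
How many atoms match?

Check the 13 heavy atoms by environment: 3× C (H2) → no; 4× C (H1) → match; 2× C (H0) → no; 2× O (H0) → no; 1× N (H2) → no; 1× Br (H0) → no.
That gives 4 matching atoms.

4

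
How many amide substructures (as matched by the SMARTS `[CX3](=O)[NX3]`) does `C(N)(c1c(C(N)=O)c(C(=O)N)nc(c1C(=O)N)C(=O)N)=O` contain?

5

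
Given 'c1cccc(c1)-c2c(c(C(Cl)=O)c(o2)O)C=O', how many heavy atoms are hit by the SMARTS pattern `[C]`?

2

The query [C] means: uppercase C matches aliphatic (non-aromatic) carbon only.
Check the 17 heavy atoms by environment: 1× o (aromatic) → no; 10× c (aromatic) → no; 2× C → match; 3× O → no; 1× Cl → no.
That gives 2 matching atoms.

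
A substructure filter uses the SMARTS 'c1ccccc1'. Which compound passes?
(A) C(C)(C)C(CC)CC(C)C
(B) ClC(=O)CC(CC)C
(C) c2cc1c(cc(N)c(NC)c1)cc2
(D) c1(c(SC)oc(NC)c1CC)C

c1ccccc1 describes six aromatic carbons in a ring (a benzene ring).
(A) has a methyl group (-CH3) but no six-membered all-carbon aromatic ring is present.
(B) has a methyl group (-CH3) but no six-membered all-carbon aromatic ring is present.
(C) contains the required atom environment, so the pattern matches.
(D) has a methyl group (-CH3) but no six-membered all-carbon aromatic ring is present.
So the answer is (C).

C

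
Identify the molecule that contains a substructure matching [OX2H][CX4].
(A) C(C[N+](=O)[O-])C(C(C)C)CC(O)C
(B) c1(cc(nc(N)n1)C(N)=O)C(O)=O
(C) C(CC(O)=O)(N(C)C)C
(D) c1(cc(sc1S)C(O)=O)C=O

A

[OX2H][CX4] describes a hydroxyl oxygen bound to an sp3 (X4) carbon (an aliphatic alcohol).
(A) contains a hydroxyl group (-OH), which satisfies every atom and bond constraint.
(B) has a carboxylic acid group (-C(=O)OH) but the -OH is on a CX3 carbonyl carbon, not a CX4 carbon.
(C) has a carboxylic acid group (-C(=O)OH) but the -OH is on a CX3 carbonyl carbon, not a CX4 carbon.
(D) has a carboxylic acid group (-C(=O)OH) but the -OH is on a CX3 carbonyl carbon, not a CX4 carbon.
So the answer is (A).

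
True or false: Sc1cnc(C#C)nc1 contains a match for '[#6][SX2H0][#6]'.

False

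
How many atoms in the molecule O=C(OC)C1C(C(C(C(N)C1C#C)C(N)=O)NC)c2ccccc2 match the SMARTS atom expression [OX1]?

2

The query [OX1] means: aliphatic oxygen with one total connection — typically a carbonyl =O or an oxide.
Check the 24 heavy atoms by environment: 8× C (X4) → no; 3× N (X3) → no; 2× C (X3) → no; 2× O (X1) → match; 1× O (X2) → no; 6× c (aromatic, X3) → no; 2× C (X2) → no.
That gives 2 matching atoms.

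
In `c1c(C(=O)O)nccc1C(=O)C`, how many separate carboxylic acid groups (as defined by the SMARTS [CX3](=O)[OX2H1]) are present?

1

[CX3](=O)[OX2H1] is the SMARTS for a carboxylic acid: an sp2 carbon double-bonded to O and single-bonded to an -OH oxygen.
Exactly one fragment in the molecule meets all constraints, giving 1 match.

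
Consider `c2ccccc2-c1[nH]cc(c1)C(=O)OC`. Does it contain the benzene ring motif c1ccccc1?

The pattern c1ccccc1 describes six aromatic carbons in a ring — a benzene ring.
The molecule carries a phenyl ring, whose atoms satisfy every constraint of the query, so the pattern matches.

Yes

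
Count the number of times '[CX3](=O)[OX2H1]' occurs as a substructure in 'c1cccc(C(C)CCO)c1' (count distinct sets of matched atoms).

0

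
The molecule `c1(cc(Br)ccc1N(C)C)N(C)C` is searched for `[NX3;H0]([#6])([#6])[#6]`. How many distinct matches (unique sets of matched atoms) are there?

2

[NX3;H0]([#6])([#6])[#6] is the SMARTS for a tertiary amine: a trivalent nitrogen with no H, bonded to three carbons.
The molecule carries 2 separate instances of a dimethylamino group (-N(CH3)2) meeting every constraint; each maps to a distinct set of atoms, giving 2 matches.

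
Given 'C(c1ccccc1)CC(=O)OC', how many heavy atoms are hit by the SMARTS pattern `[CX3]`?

1

Check the 12 heavy atoms by environment: 3× C (X4) → no; 1× C (X3) → match; 1× O (X1) → no; 1× O (X2) → no; 6× c (aromatic, X3) → no.
That gives 1 matching atom.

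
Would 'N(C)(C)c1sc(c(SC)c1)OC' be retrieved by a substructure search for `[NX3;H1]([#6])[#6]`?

No

The pattern [NX3;H1]([#6])[#6] describes a trivalent nitrogen with one H, bonded to two carbons — a secondary amine.
The closest candidate here is a dimethylamino group (-N(CH3)2), but the nitrogen has H0, not H1. No other fragment satisfies the full query, so there is no match.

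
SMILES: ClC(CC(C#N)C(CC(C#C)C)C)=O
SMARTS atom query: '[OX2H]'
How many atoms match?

0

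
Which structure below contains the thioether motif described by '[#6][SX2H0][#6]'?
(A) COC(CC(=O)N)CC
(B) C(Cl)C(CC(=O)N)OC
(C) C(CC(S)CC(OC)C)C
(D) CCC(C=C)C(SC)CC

D

[#6][SX2H0][#6] describes an aliphatic sulfur bridging two carbons with no H on the sulfur (a thioether).
(A) has a methoxy ether (-OCH3) but the bridging atom is O, not S.
(B) has a methoxy ether (-OCH3) but the bridging atom is O, not S.
(C) has a thiol (-SH) but the sulfur has H1, not H0 bridging two carbons.
(D) contains a methylthio ether (-SCH3), which satisfies every atom and bond constraint.
So the answer is (D).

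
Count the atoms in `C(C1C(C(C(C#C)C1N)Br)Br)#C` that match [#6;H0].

2

Check the 12 heavy atoms by environment: 7× C (H1) → no; 2× C (H0) → match; 1× N (H2) → no; 2× Br (H0) → no.
That gives 2 matching atoms.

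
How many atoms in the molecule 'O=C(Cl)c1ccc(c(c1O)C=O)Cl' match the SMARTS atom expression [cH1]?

2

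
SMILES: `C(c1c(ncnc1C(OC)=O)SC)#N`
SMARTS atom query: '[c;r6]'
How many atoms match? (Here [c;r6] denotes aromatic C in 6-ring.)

4

The query [c;r6] means: aromatic carbon that belongs to a six-membered ring.
Check the 14 heavy atoms by environment: 2× n (aromatic, in 6-ring) → no; 4× c (aromatic, in 6-ring) → match; 1× S (acyclic) → no; 4× C (acyclic) → no; 1× N (acyclic) → no; 2× O (acyclic) → no.
That gives 4 matching atoms.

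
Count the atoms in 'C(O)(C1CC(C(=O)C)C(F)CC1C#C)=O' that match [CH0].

3

Check the 15 heavy atoms by environment: 2× C (H2) → no; 5× C (H1) → no; 3× C (H0) → match; 2× O (H0) → no; 1× O (H1) → no; 1× F (H0) → no; 1× C (H3) → no.
That gives 3 matching atoms.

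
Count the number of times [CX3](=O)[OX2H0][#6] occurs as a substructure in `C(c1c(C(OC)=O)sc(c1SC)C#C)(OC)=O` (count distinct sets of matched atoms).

2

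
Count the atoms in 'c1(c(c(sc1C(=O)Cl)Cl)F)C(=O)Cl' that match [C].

2

The query [C] means: uppercase C matches aliphatic (non-aromatic) carbon only.
Check the 13 heavy atoms by environment: 1× s (aromatic) → no; 4× c (aromatic) → no; 2× C → match; 2× O → no; 3× Cl → no; 1× F → no.
That gives 2 matching atoms.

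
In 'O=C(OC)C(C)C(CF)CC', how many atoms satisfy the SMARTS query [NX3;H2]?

0

The query [NX3;H2] means: aliphatic N with 3 total connections, two of them H — an -NH2 nitrogen (amine or amide).
Check the 11 heavy atoms by environment: 3× C (H3, X4) → no; 2× C (H1, X4) → no; 2× C (H2, X4) → no; 1× F (H0, X1) → no; 1× C (H0, X3) → no; 1× O (H0, X1) → no; 1× O (H0, X2) → no.
No environment satisfies the query, so 0 matching atoms.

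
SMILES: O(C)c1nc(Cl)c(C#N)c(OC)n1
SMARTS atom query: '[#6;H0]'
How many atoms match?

5

The query [#6;H0] means: any carbon with no attached hydrogen.
Check the 13 heavy atoms by environment: 2× n (aromatic, H0) → no; 4× c (aromatic, H0) → match; 1× Cl (H0) → no; 2× O (H0) → no; 2× C (H3) → no; 1× C (H0) → match; 1× N (H0) → no.
Summing the matching environments: 4 + 1 = 5 matching atoms.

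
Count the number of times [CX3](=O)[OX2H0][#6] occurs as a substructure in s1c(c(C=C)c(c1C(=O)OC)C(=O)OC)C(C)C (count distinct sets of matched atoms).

[CX3](=O)[OX2H0][#6] is the SMARTS for an ester: a carbonyl carbon bonded to an oxygen that is itself bonded to carbon (no H on that O).
The molecule carries 2 separate instances of a methyl-ester group (-C(=O)OCH3) meeting every constraint; each maps to a distinct set of atoms, giving 2 matches.

2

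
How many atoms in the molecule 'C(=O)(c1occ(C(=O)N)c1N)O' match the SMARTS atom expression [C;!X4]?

2

The query [C;!X4] means: aliphatic carbon that does not have four total connections.
Check the 12 heavy atoms by environment: 1× o (aromatic, X2) → no; 4× c (aromatic, X3) → no; 2× C (X3) → match; 2× O (X1) → no; 2× N (X3) → no; 1× O (X2) → no.
That gives 2 matching atoms.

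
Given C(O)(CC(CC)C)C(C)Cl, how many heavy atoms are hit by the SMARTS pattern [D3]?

The query [D3] means: atom with exactly three heavy-atom neighbours.
Check the 10 heavy atoms by environment: 3× C (D1) → no; 3× C (D3) → match; 2× C (D2) → no; 1× Cl (D1) → no; 1× O (D1) → no.
That gives 3 matching atoms.

3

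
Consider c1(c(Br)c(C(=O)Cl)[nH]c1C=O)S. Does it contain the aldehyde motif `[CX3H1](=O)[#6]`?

Yes

The pattern [CX3H1](=O)[#6] describes an sp2 carbon with one H, double-bonded to O and single-bonded to carbon — an aldehyde.
The molecule carries an aldehyde (-CHO), whose atoms satisfy every constraint of the query, so the pattern matches.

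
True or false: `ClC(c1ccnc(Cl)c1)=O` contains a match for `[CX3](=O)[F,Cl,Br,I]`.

True

The pattern [CX3](=O)[F,Cl,Br,I] describes a carbonyl carbon bonded to a halogen — an acyl halide.
The molecule carries an acyl chloride (-C(=O)Cl), whose atoms satisfy every constraint of the query, so the pattern matches.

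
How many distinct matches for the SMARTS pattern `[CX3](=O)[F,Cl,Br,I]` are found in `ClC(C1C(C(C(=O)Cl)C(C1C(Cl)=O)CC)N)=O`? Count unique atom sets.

3

[CX3](=O)[F,Cl,Br,I] is the SMARTS for an acyl halide: a carbonyl carbon bonded to a halogen.
The molecule carries 3 separate instances of an acyl chloride (-C(=O)Cl) meeting every constraint; each maps to a distinct set of atoms, giving 3 matches.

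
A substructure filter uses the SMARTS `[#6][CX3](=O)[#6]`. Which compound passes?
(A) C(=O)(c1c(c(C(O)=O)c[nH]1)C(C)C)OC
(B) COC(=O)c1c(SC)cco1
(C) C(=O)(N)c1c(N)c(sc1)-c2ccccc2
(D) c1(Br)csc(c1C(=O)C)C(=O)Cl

[#6][CX3](=O)[#6] describes a carbonyl carbon (no H) flanked by two carbons (a ketone).
(A) has a methyl-ester group (-C(=O)OCH3) but one neighbour of the carbonyl carbon is O, not C.
(B) has a methyl-ester group (-C(=O)OCH3) but one neighbour of the carbonyl carbon is O, not C.
(C) has a primary amide (-C(=O)NH2) but one neighbour of the carbonyl carbon is N, not C.
(D) contains an acetyl/ketone group (-C(=O)CH3), which satisfies every atom and bond constraint.
So the answer is (D).

D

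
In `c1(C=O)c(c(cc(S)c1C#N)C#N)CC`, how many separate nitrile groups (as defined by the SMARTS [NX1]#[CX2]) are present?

[NX1]#[CX2] is the SMARTS for a nitrile: a nitrogen triple-bonded to a two-connected carbon.
The molecule carries 2 separate instances of a nitrile (-C#N) meeting every constraint; each maps to a distinct set of atoms, giving 2 matches.

2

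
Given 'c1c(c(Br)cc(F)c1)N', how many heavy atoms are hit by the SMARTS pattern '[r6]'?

6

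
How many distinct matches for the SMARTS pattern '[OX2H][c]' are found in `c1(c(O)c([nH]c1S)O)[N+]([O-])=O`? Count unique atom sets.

[OX2H][c] is the SMARTS for a phenol: a hydroxyl oxygen attached to an aromatic carbon.
The molecule carries 2 separate instances of a hydroxyl group (-OH) meeting every constraint; each maps to a distinct set of atoms, giving 2 matches.

2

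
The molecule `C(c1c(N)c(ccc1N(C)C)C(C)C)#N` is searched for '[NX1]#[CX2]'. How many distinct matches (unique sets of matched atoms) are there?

1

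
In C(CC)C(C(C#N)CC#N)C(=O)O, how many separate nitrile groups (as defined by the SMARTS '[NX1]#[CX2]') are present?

[NX1]#[CX2] is the SMARTS for a nitrile: a nitrogen triple-bonded to a two-connected carbon.
The molecule carries 2 separate instances of a nitrile (-C#N) meeting every constraint; each maps to a distinct set of atoms, giving 2 matches.

2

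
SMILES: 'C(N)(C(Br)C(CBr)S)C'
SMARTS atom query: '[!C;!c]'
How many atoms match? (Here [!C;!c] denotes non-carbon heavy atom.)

4

The query [!C;!c] means: neither aliphatic nor aromatic carbon — same as [!#6].
Check the 9 heavy atoms by environment: 5× C → no; 1× S → match; 1× N → match; 2× Br → match.
Summing the matching environments: 1 + 1 + 2 = 4 matching atoms.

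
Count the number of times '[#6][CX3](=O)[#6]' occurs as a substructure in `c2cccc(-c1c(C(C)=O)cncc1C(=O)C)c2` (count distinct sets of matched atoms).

2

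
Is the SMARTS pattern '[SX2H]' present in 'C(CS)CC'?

The pattern [SX2H] describes an aliphatic sulfur with two connections, one being H — a thiol.
The molecule carries a thiol (-SH), whose atoms satisfy every constraint of the query, so the pattern matches.

Yes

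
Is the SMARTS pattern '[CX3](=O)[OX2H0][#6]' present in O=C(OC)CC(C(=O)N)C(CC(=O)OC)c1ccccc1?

Yes

The pattern [CX3](=O)[OX2H0][#6] describes a carbonyl carbon bonded to an oxygen that is itself bonded to carbon (no H on that O) — an ester.
The molecule carries a methyl-ester group (-C(=O)OCH3), whose atoms satisfy every constraint of the query, so the pattern matches.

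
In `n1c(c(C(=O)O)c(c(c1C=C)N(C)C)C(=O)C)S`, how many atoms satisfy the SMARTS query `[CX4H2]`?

The query [CX4H2] means: sp3 carbon (X4) with exactly two hydrogens.
Check the 18 heavy atoms by environment: 1× n (aromatic, H0, X2) → no; 5× c (aromatic, H0, X3) → no; 2× C (H0, X3) → no; 2× O (H0, X1) → no; 3× C (H3, X4) → no; 1× O (H1, X2) → no; 1× N (H0, X3) → no; 1× C (H1, X3) → no; 1× C (H2, X3) → no; 1× S (H1, X2) → no.
No environment satisfies the query, so 0 matching atoms.

0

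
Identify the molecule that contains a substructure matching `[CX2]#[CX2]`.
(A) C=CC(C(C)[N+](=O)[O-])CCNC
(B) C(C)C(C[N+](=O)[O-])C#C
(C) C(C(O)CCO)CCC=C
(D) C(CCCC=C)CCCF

B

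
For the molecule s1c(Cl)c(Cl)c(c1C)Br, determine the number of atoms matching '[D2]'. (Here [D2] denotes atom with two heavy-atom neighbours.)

1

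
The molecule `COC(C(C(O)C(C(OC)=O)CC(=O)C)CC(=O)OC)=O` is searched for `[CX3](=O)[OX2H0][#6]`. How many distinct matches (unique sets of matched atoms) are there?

3

[CX3](=O)[OX2H0][#6] is the SMARTS for an ester: a carbonyl carbon bonded to an oxygen that is itself bonded to carbon (no H on that O).
The molecule carries 3 separate instances of a methyl-ester group (-C(=O)OCH3) meeting every constraint; each maps to a distinct set of atoms, giving 3 matches.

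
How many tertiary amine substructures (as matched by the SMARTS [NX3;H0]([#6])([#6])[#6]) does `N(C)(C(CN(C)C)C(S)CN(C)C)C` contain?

[NX3;H0]([#6])([#6])[#6] is the SMARTS for a tertiary amine: a trivalent nitrogen with no H, bonded to three carbons.
The molecule carries 3 separate instances of a dimethylamino group (-N(CH3)2) meeting every constraint; each maps to a distinct set of atoms, giving 3 matches.

3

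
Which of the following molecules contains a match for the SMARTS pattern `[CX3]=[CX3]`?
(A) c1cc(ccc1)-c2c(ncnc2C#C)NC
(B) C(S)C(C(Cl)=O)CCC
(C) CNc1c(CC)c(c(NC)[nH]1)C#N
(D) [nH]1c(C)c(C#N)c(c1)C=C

[CX3]=[CX3] describes a non-aromatic C=C double bond between two sp2 carbons (an alkene).
(A) has an ethynyl group (-C#CH) but the C-C bond is a triple bond, not a double bond.
(B) has an ethyl group (-CH2CH3) but its C-C bond is a single bond between CX4 carbons, not CX3=CX3.
(C) has an ethyl group (-CH2CH3) but its C-C bond is a single bond between CX4 carbons, not CX3=CX3.
(D) contains a vinyl group (-CH=CH2), which satisfies every atom and bond constraint.
So the answer is (D).

D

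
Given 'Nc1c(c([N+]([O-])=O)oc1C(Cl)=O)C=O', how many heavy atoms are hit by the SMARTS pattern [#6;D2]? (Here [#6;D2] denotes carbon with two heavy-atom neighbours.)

1

The query [#6;D2] means: any carbon bonded to exactly two heavy atoms.
Check the 14 heavy atoms by environment: 1× o (aromatic, D2) → no; 4× c (aromatic, D3) → no; 1× C (D2) → match; 3× O (D1) → no; 1× N (charge +1, D3) → no; 1× O (charge -1, D1) → no; 1× N (D1) → no; 1× C (D3) → no; 1× Cl (D1) → no.
That gives 1 matching atom.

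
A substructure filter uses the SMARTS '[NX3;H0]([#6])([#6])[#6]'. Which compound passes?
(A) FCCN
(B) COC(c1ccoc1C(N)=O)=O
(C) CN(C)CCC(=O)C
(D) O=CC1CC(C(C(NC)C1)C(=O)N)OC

C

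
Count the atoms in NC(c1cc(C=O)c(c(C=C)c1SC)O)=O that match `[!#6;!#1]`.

The query [!#6;!#1] means: not carbon and not hydrogen — any heteroatom.
Check the 16 heavy atoms by environment: 6× c (aromatic) → no; 1× S → match; 5× C → no; 3× O → match; 1× N → match.
Summing the matching environments: 1 + 3 + 1 = 5 matching atoms.

5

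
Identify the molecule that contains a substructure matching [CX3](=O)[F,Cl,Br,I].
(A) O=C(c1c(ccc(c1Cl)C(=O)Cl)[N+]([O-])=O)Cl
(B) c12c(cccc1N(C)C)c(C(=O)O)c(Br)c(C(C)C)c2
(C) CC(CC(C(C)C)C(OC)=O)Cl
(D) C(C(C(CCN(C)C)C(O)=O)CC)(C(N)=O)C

[CX3](=O)[F,Cl,Br,I] describes a carbonyl carbon bonded to a halogen (an acyl halide).
(A) contains an acyl chloride (-C(=O)Cl), which satisfies every atom and bond constraint.
(B) has a carboxylic acid group (-C(=O)OH) but the carbonyl is bonded to -OH, not to a halogen.
(C) has a methyl-ester group (-C(=O)OCH3) but the carbonyl is bonded to -O-C, not to a halogen.
(D) has a carboxylic acid group (-C(=O)OH) but the carbonyl is bonded to -OH, not to a halogen.
So the answer is (A).

A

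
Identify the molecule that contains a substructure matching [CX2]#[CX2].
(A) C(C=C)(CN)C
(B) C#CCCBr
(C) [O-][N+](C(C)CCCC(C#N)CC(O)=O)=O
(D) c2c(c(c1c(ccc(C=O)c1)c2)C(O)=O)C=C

B

[CX2]#[CX2] describes a carbon-carbon triple bond (an alkyne).
(A) has a vinyl group (-CH=CH2) but the C=C is a double bond; both carbons are CX3, not CX2.
(B) contains an ethynyl group (-C#CH), which satisfies every atom and bond constraint.
(C) has a nitrile (-C#N) but the triple bond is C#N, not C#C.
(D) has a vinyl group (-CH=CH2) but the C=C is a double bond; both carbons are CX3, not CX2.
So the answer is (B).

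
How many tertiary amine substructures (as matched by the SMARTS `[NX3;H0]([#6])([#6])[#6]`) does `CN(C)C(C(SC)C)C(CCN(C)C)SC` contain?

2

[NX3;H0]([#6])([#6])[#6] is the SMARTS for a tertiary amine: a trivalent nitrogen with no H, bonded to three carbons.
The molecule carries 2 separate instances of a dimethylamino group (-N(CH3)2) meeting every constraint; each maps to a distinct set of atoms, giving 2 matches.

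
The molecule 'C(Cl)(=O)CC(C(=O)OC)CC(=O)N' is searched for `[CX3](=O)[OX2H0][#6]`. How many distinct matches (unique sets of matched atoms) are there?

[CX3](=O)[OX2H0][#6] is the SMARTS for an ester: a carbonyl carbon bonded to an oxygen that is itself bonded to carbon (no H on that O).
Exactly one fragment in the molecule meets all constraints, giving 1 match.

1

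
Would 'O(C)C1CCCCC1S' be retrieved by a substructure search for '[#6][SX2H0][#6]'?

The pattern [#6][SX2H0][#6] describes an aliphatic sulfur bridging two carbons with no H on the sulfur — a thioether.
The closest candidate here is a methoxy ether (-OCH3), but the bridging atom is O, not S. No other fragment satisfies the full query, so there is no match.

No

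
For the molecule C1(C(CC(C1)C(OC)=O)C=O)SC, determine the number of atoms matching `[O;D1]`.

Check the 13 heavy atoms by environment: 4× C (D3) → no; 3× C (D2) → no; 1× S (D2) → no; 2× C (D1) → no; 2× O (D1) → match; 1× O (D2) → no.
That gives 2 matching atoms.

2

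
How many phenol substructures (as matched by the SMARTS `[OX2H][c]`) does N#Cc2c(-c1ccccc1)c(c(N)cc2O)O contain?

2

[OX2H][c] is the SMARTS for a phenol: a hydroxyl oxygen attached to an aromatic carbon.
The molecule carries 2 separate instances of a hydroxyl group (-OH) meeting every constraint; each maps to a distinct set of atoms, giving 2 matches.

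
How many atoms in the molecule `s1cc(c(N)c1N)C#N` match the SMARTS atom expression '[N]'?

3

The query [N] means: uppercase N matches aliphatic (non-aromatic) nitrogen only.
Check the 9 heavy atoms by environment: 1× s (aromatic) → no; 4× c (aromatic) → no; 3× N → match; 1× C → no.
That gives 3 matching atoms.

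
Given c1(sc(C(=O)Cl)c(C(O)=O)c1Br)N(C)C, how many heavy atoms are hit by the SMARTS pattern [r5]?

Check the 15 heavy atoms by environment: 1× s (aromatic, in 5-ring) → match; 4× c (aromatic, in 5-ring) → match; 1× N (acyclic) → no; 4× C (acyclic) → no; 1× Br (acyclic) → no; 3× O (acyclic) → no; 1× Cl (acyclic) → no.
Summing the matching environments: 1 + 4 = 5 matching atoms.

5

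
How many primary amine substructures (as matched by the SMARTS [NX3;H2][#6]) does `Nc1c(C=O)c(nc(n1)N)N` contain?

3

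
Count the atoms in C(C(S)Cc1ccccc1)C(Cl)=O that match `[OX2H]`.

0

The query [OX2H] means: aliphatic oxygen with two connections, one of which is H — an -OH oxygen.
Check the 13 heavy atoms by environment: 2× C (H2, X4) → no; 1× C (H1, X4) → no; 1× c (aromatic, H0, X3) → no; 5× c (aromatic, H1, X3) → no; 1× S (H1, X2) → no; 1× C (H0, X3) → no; 1× O (H0, X1) → no; 1× Cl (H0, X1) → no.
No environment satisfies the query, so 0 matching atoms.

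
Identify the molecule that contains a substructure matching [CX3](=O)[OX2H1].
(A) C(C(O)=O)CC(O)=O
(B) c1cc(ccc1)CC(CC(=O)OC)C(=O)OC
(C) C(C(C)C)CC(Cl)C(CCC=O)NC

[CX3](=O)[OX2H1] describes an sp2 carbon double-bonded to O and single-bonded to an -OH oxygen (a carboxylic acid).
(A) contains a carboxylic acid group (-C(=O)OH), which satisfies every atom and bond constraint.
(B) has a methyl-ester group (-C(=O)OCH3) but the singly-bonded O has no H (OX2H0, not OX2H1).
(C) has an aldehyde (-CHO) but there is no singly-bonded oxygen on the carbonyl carbon.
So the answer is (A).

A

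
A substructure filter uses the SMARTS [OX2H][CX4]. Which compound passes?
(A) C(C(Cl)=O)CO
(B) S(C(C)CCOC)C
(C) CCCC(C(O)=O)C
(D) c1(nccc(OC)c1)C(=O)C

A

[OX2H][CX4] describes a hydroxyl oxygen bound to an sp3 (X4) carbon (an aliphatic alcohol).
(A) contains a hydroxyl group (-OH), which satisfies every atom and bond constraint.
(B) has a methoxy ether (-OCH3) but the oxygen has H0 (ether), not H1.
(C) has a carboxylic acid group (-C(=O)OH) but the -OH is on a CX3 carbonyl carbon, not a CX4 carbon.
(D) has a methoxy ether (-OCH3) but the oxygen has H0 (ether), not H1.
So the answer is (A).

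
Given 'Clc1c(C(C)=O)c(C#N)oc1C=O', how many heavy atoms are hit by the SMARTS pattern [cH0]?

Check the 13 heavy atoms by environment: 1× o (aromatic, H0) → no; 4× c (aromatic, H0) → match; 2× C (H0) → no; 2× O (H0) → no; 1× C (H3) → no; 1× N (H0) → no; 1× C (H1) → no; 1× Cl (H0) → no.
That gives 4 matching atoms.

4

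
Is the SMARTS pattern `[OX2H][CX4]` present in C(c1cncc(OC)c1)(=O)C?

No

The pattern [OX2H][CX4] describes a hydroxyl oxygen bound to an sp3 (X4) carbon — an aliphatic alcohol.
The closest candidate here is a methoxy ether (-OCH3), but the oxygen has H0 (ether), not H1. No other fragment satisfies the full query, so there is no match.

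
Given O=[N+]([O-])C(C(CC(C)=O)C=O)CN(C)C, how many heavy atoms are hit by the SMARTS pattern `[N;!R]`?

The query [N;!R] means: aliphatic nitrogen not in a ring.
Check the 15 heavy atoms by environment: 9× C (acyclic) → no; 3× O (acyclic) → no; 1× N (acyclic) → match; 1× N (charge +1, acyclic) → match; 1× O (charge -1, acyclic) → no.
Summing the matching environments: 1 + 1 = 2 matching atoms.

2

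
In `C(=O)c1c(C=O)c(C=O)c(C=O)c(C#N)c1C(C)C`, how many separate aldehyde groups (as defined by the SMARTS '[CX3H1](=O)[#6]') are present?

4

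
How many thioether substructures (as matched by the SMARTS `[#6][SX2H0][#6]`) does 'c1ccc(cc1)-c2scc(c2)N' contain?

0

[#6][SX2H0][#6] is the SMARTS for a thioether: an aliphatic sulfur bridging two carbons with no H on the sulfur.
No fragment in the molecule satisfies every constraint, giving 0 matches.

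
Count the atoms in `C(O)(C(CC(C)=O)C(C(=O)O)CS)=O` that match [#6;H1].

The query [#6;H1] means: any carbon bearing exactly one hydrogen.
Check the 14 heavy atoms by environment: 2× C (H2) → no; 2× C (H1) → match; 1× S (H1) → no; 3× C (H0) → no; 3× O (H0) → no; 1× C (H3) → no; 2× O (H1) → no.
That gives 2 matching atoms.

2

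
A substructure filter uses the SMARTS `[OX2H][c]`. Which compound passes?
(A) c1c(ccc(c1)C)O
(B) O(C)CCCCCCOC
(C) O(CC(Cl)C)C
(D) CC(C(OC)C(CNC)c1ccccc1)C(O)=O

A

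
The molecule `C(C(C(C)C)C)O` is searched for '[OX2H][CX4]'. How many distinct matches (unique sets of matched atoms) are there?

1

[OX2H][CX4] is the SMARTS for an aliphatic alcohol: a hydroxyl oxygen bound to an sp3 (X4) carbon.
Exactly one fragment in the molecule meets all constraints, giving 1 match.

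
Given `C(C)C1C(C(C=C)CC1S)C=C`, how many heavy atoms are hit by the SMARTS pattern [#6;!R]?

6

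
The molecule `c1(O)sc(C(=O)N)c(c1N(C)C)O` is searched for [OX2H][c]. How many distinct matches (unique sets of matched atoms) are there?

[OX2H][c] is the SMARTS for a phenol: a hydroxyl oxygen attached to an aromatic carbon.
The molecule carries 2 separate instances of a hydroxyl group (-OH) meeting every constraint; each maps to a distinct set of atoms, giving 2 matches.

2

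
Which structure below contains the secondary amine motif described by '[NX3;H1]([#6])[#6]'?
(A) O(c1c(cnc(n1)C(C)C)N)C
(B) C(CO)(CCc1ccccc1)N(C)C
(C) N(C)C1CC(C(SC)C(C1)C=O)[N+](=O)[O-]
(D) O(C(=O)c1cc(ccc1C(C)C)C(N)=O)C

[NX3;H1]([#6])[#6] describes a trivalent nitrogen with one H, bonded to two carbons (a secondary amine).
(A) has a primary amino group (-NH2) but the nitrogen has H2 and only one carbon neighbour.
(B) has a dimethylamino group (-N(CH3)2) but the nitrogen has H0, not H1.
(C) contains an N-methylamino group (-NHCH3), which satisfies every atom and bond constraint.
(D) has a primary amide (-C(=O)NH2) but the -C(=O)NH2 nitrogen has H2, not H1.
So the answer is (C).

C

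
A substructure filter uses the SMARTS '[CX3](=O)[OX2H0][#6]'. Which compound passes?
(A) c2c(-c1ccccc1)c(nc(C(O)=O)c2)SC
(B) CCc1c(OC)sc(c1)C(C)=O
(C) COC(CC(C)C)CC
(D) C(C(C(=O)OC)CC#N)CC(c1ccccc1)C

D

[CX3](=O)[OX2H0][#6] describes a carbonyl carbon bonded to an oxygen that is itself bonded to carbon (no H on that O) (an ester).
(A) has a carboxylic acid group (-C(=O)OH) but the singly-bonded O carries H (OX2H1, not H0).
(B) has a methoxy ether (-OCH3) but the ether oxygen is not adjacent to a C=O carbon.
(C) has a methoxy ether (-OCH3) but the ether oxygen is not adjacent to a C=O carbon.
(D) contains a methyl-ester group (-C(=O)OCH3), which satisfies every atom and bond constraint.
So the answer is (D).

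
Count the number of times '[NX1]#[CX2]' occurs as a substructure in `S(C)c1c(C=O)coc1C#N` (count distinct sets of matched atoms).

1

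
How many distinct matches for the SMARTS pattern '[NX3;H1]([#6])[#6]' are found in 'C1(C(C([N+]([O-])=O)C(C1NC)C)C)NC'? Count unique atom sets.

2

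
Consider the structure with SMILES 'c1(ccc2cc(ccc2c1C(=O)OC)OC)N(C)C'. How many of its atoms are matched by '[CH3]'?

Check the 19 heavy atoms by environment: 5× c (aromatic, H0) → no; 5× c (aromatic, H1) → no; 1× C (H0) → no; 3× O (H0) → no; 4× C (H3) → match; 1× N (H0) → no.
That gives 4 matching atoms.

4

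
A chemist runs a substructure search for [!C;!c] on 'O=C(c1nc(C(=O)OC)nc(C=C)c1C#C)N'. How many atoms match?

The query [!C;!c] means: neither aliphatic nor aromatic carbon — same as [!#6].
Check the 17 heavy atoms by environment: 2× n (aromatic) → match; 4× c (aromatic) → no; 7× C → no; 3× O → match; 1× N → match.
Summing the matching environments: 2 + 3 + 1 = 6 matching atoms.

6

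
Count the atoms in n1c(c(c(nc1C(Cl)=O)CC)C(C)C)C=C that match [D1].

6

The query [D1] means: atom with exactly one heavy-atom neighbour (degree 1).
Check the 16 heavy atoms by environment: 2× n (aromatic, D2) → no; 4× c (aromatic, D3) → no; 2× C (D3) → no; 4× C (D1) → match; 2× C (D2) → no; 1× O (D1) → match; 1× Cl (D1) → match.
Summing the matching environments: 4 + 1 + 1 = 6 matching atoms.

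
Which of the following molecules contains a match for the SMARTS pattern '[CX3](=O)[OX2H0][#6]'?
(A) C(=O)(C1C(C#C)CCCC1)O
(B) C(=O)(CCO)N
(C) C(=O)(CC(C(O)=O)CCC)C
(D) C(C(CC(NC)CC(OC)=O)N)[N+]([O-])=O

[CX3](=O)[OX2H0][#6] describes a carbonyl carbon bonded to an oxygen that is itself bonded to carbon (no H on that O) (an ester).
(A) has a carboxylic acid group (-C(=O)OH) but the singly-bonded O carries H (OX2H1, not H0).
(B) has a primary amide (-C(=O)NH2) but the carbonyl is bonded to N, not to an O-C linkage.
(C) has a carboxylic acid group (-C(=O)OH) but the singly-bonded O carries H (OX2H1, not H0).
(D) contains a methyl-ester group (-C(=O)OCH3), which satisfies every atom and bond constraint.
So the answer is (D).

D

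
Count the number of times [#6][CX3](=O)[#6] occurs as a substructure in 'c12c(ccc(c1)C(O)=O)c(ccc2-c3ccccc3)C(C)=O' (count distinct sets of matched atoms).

1

[#6][CX3](=O)[#6] is the SMARTS for a ketone: a carbonyl carbon (no H) flanked by two carbons.
Exactly one fragment in the molecule meets all constraints, giving 1 match.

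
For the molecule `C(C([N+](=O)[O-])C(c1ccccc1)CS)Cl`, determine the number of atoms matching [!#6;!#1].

5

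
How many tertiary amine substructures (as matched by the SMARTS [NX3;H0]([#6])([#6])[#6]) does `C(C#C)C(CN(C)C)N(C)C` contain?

2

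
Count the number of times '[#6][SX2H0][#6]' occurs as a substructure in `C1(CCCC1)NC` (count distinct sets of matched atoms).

[#6][SX2H0][#6] is the SMARTS for a thioether: an aliphatic sulfur bridging two carbons with no H on the sulfur.
No fragment in the molecule satisfies every constraint, giving 0 matches.

0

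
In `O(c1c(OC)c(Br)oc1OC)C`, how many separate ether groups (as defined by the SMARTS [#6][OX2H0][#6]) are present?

[#6][OX2H0][#6] is the SMARTS for an ether: an aliphatic oxygen bridging two carbons with no H on the oxygen.
The molecule carries 3 separate instances of a methoxy ether (-OCH3) meeting every constraint; each maps to a distinct set of atoms, giving 3 matches.

3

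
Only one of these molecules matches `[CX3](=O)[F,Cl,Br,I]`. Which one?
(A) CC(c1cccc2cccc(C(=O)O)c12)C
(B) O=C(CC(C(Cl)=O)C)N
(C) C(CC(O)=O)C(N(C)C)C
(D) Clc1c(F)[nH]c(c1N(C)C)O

B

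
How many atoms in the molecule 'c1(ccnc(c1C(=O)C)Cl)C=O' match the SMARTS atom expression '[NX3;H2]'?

Check the 12 heavy atoms by environment: 1× n (aromatic, H0, X2) → no; 2× c (aromatic, H1, X3) → no; 3× c (aromatic, H0, X3) → no; 1× C (H1, X3) → no; 2× O (H0, X1) → no; 1× C (H0, X3) → no; 1× C (H3, X4) → no; 1× Cl (H0, X1) → no.
No environment satisfies the query, so 0 matching atoms.

0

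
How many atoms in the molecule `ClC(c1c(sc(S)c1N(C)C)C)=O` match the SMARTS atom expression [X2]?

The query [X2] means: any atom with exactly two total connections (bonds + H).
Check the 13 heavy atoms by environment: 1× s (aromatic, X2) → match; 4× c (aromatic, X3) → no; 1× S (X2) → match; 3× C (X4) → no; 1× C (X3) → no; 1× O (X1) → no; 1× Cl (X1) → no; 1× N (X3) → no.
Summing the matching environments: 1 + 1 = 2 matching atoms.

2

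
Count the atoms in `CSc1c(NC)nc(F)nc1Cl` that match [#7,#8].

Check the 12 heavy atoms by environment: 2× n (aromatic) → match; 4× c (aromatic) → no; 1× Cl → no; 1× N → match; 2× C → no; 1× F → no; 1× S → no.
Summing the matching environments: 2 + 1 = 3 matching atoms.

3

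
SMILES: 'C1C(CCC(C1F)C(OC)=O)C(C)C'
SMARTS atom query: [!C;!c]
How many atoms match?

3

The query [!C;!c] means: neither aliphatic nor aromatic carbon — same as [!#6].
Check the 14 heavy atoms by environment: 11× C → no; 2× O → match; 1× F → match.
Summing the matching environments: 2 + 1 = 3 matching atoms.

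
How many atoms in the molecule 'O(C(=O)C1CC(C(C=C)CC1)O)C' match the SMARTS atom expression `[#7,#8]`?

The query [#7,#8] means: nitrogen or oxygen (comma = OR).
Check the 13 heavy atoms by environment: 10× C → no; 3× O → match.
That gives 3 matching atoms.

3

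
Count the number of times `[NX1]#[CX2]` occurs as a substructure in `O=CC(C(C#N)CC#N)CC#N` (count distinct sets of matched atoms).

3

[NX1]#[CX2] is the SMARTS for a nitrile: a nitrogen triple-bonded to a two-connected carbon.
The molecule carries 3 separate instances of a nitrile (-C#N) meeting every constraint; each maps to a distinct set of atoms, giving 3 matches.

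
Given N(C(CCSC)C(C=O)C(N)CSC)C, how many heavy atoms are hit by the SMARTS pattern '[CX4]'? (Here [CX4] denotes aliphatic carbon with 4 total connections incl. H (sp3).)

The query [CX4] means: C with X4: aliphatic carbon with exactly 4 total connections (bonds + H).
Check the 15 heavy atoms by environment: 9× C (X4) → match; 2× N (X3) → no; 2× S (X2) → no; 1× C (X3) → no; 1× O (X1) → no.
That gives 9 matching atoms.

9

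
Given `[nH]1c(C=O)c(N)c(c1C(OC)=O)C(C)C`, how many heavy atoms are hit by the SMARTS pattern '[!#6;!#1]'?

Check the 15 heavy atoms by environment: 1× n (aromatic) → match; 4× c (aromatic) → no; 6× C → no; 3× O → match; 1× N → match.
Summing the matching environments: 1 + 3 + 1 = 5 matching atoms.

5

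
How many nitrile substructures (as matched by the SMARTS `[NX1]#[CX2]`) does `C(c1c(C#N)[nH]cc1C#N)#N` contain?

[NX1]#[CX2] is the SMARTS for a nitrile: a nitrogen triple-bonded to a two-connected carbon.
The molecule carries 3 separate instances of a nitrile (-C#N) meeting every constraint; each maps to a distinct set of atoms, giving 3 matches.

3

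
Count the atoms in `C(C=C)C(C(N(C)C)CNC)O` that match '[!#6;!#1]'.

3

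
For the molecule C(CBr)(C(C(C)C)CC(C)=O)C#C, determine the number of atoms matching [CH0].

2

Check the 13 heavy atoms by environment: 2× C (H2) → no; 4× C (H1) → no; 2× C (H0) → match; 1× O (H0) → no; 3× C (H3) → no; 1× Br (H0) → no.
That gives 2 matching atoms.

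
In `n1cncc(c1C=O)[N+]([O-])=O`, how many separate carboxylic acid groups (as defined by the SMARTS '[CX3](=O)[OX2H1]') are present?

0

[CX3](=O)[OX2H1] is the SMARTS for a carboxylic acid: an sp2 carbon double-bonded to O and single-bonded to an -OH oxygen.
The molecule has an aldehyde (-CHO), but there is no singly-bonded oxygen on the carbonyl carbon; nothing else fits, so there are 0 matches.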